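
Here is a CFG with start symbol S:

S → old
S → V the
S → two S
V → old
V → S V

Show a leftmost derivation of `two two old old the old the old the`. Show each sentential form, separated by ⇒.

S ⇒ two S   [S → two S]
two S ⇒ two V the   [S → V the]
two V the ⇒ two S V the   [V → S V]
two S V the ⇒ two V the V the   [S → V the]
two V the V the ⇒ two S V the V the   [V → S V]
two S V the V the ⇒ two V the V the V the   [S → V the]
two V the V the V the ⇒ two S V the V the V the   [V → S V]
two S V the V the V the ⇒ two two S V the V the V the   [S → two S]
two two S V the V the V the ⇒ two two old V the V the V the   [S → old]
two two old V the V the V the ⇒ two two old old the V the V the   [V → old]
two two old old the V the V the ⇒ two two old old the old the V the   [V → old]
two two old old the old the V the ⇒ two two old old the old the old the   [V → old]

S ⇒ two S ⇒ two V the ⇒ two S V the ⇒ two V the V the ⇒ two S V the V the ⇒ two V the V the V the ⇒ two S V the V the V the ⇒ two two S V the V the V the ⇒ two two old V the V the V the ⇒ two two old old the V the V the ⇒ two two old old the old the V the ⇒ two two old old the old the old the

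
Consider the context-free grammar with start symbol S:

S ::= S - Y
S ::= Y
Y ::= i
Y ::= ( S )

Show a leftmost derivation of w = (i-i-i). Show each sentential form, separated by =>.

S => Y => (S) => (S-Y) => (S-Y-Y) => (Y-Y-Y) => (i-Y-Y) => (i-i-Y) => (i-i-i)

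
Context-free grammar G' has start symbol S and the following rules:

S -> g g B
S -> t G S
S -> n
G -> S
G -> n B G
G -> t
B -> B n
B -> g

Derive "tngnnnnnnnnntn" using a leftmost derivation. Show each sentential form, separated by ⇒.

S ⇒ tGS ⇒ tnBGS ⇒ tnBnGS ⇒ tnBnnGS ⇒ tnBnnnGS ⇒ tnBnnnnGS ⇒ tnBnnnnnGS ⇒ tnBnnnnnnGS ⇒ tnBnnnnnnnGS ⇒ tnBnnnnnnnnGS ⇒ tnBnnnnnnnnnGS ⇒ tngnnnnnnnnnGS ⇒ tngnnnnnnnnntS ⇒ tngnnnnnnnnntn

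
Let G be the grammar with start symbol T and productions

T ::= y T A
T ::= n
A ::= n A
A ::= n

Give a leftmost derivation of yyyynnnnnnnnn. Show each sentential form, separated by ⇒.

T⇒yTA⇒yyTAA⇒yyyTAAA⇒yyyyTAAAA⇒yyyynAAAA⇒yyyynnAAAA⇒yyyynnnAAA⇒yyyynnnnAAA⇒yyyynnnnnAAA⇒yyyynnnnnnAAA⇒yyyynnnnnnnAA⇒yyyynnnnnnnnA⇒yyyynnnnnnnnn

T ⇒ yTA   [T ::= y T A]
yTA ⇒ yyTAA   [T ::= y T A]
yyTAA ⇒ yyyTAAA   [T ::= y T A]
yyyTAAA ⇒ yyyyTAAAA   [T ::= y T A]
yyyyTAAAA ⇒ yyyynAAAA   [T ::= n]
yyyynAAAA ⇒ yyyynnAAAA   [A ::= n A]
yyyynnAAAA ⇒ yyyynnnAAA   [A ::= n]
yyyynnnAAA ⇒ yyyynnnnAAA   [A ::= n A]
yyyynnnnAAA ⇒ yyyynnnnnAAA   [A ::= n A]
yyyynnnnnAAA ⇒ yyyynnnnnnAAA   [A ::= n A]
yyyynnnnnnAAA ⇒ yyyynnnnnnnAA   [A ::= n]
yyyynnnnnnnAA ⇒ yyyynnnnnnnnA   [A ::= n]
yyyynnnnnnnnA ⇒ yyyynnnnnnnnn   [A ::= n]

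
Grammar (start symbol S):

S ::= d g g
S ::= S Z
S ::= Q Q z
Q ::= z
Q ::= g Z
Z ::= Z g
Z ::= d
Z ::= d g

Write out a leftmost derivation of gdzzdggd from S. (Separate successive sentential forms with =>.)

S=>SZ=>SZZ=>QQzZZ=>gZQzZZ=>gdQzZZ=>gdzzZZ=>gdzzZgZ=>gdzzdggZ=>gdzzdggd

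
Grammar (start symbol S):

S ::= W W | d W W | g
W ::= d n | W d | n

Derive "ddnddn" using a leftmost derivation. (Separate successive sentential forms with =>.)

S => dWW => dWdW => dWddW => ddnddW => ddnddn

S => dWW   [S ::= d W W]
dWW => dWdW   [W ::= W d]
dWdW => dWddW   [W ::= W d]
dWddW => ddnddW   [W ::= d n]
ddnddW => ddnddn   [W ::= n]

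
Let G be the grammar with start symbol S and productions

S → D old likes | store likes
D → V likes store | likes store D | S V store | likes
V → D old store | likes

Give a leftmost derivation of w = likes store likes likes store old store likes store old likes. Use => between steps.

S => D old likes => V likes store old likes => D old store likes store old likes => likes store D old store likes store old likes => likes store V likes store old store likes store old likes => likes store likes likes store old store likes store old likes

S => D old likes   [S → D old likes]
D old likes => V likes store old likes   [D → V likes store]
V likes store old likes => D old store likes store old likes   [V → D old store]
D old store likes store old likes => likes store D old store likes store old likes   [D → likes store D]
likes store D old store likes store old likes => likes store V likes store old store likes store old likes   [D → V likes store]
likes store V likes store old store likes store old likes => likes store likes likes store old store likes store old likes   [V → likes]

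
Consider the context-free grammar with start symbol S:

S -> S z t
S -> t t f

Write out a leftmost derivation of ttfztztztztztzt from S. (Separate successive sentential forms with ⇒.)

S ⇒ Szt ⇒ Sztzt ⇒ Sztztzt ⇒ Sztztztzt ⇒ Sztztztztzt ⇒ Sztztztztztzt ⇒ ttfztztztztztzt

S ⇒ Szt   [S -> S z t]
Szt ⇒ Sztzt   [S -> S z t]
Sztzt ⇒ Sztztzt   [S -> S z t]
Sztztzt ⇒ Sztztztzt   [S -> S z t]
Sztztztzt ⇒ Sztztztztzt   [S -> S z t]
Sztztztztzt ⇒ Sztztztztztzt   [S -> S z t]
Sztztztztztzt ⇒ ttfztztztztztzt   [S -> t t f]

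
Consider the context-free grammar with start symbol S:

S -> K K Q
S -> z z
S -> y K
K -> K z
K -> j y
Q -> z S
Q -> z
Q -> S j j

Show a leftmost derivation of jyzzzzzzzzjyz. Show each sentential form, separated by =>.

S => KKQ   [S -> K K Q]
KKQ => KzKQ   [K -> K z]
KzKQ => KzzKQ   [K -> K z]
KzzKQ => KzzzKQ   [K -> K z]
KzzzKQ => KzzzzKQ   [K -> K z]
KzzzzKQ => KzzzzzKQ   [K -> K z]
KzzzzzKQ => KzzzzzzKQ   [K -> K z]
KzzzzzzKQ => KzzzzzzzKQ   [K -> K z]
KzzzzzzzKQ => KzzzzzzzzKQ   [K -> K z]
KzzzzzzzzKQ => jyzzzzzzzzKQ   [K -> j y]
jyzzzzzzzzKQ => jyzzzzzzzzjyQ   [K -> j y]
jyzzzzzzzzjyQ => jyzzzzzzzzjyz   [Q -> z]

S => KKQ => KzKQ => KzzKQ => KzzzKQ => KzzzzKQ => KzzzzzKQ => KzzzzzzKQ => KzzzzzzzKQ => KzzzzzzzzKQ => jyzzzzzzzzKQ => jyzzzzzzzzjyQ => jyzzzzzzzzjyz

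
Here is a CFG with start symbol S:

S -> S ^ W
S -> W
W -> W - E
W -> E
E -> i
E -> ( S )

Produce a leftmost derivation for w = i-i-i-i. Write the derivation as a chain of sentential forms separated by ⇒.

S ⇒ W   [S -> W]
W ⇒ W-E   [W -> W - E]
W-E ⇒ W-E-E   [W -> W - E]
W-E-E ⇒ W-E-E-E   [W -> W - E]
W-E-E-E ⇒ E-E-E-E   [W -> E]
E-E-E-E ⇒ i-E-E-E   [E -> i]
i-E-E-E ⇒ i-i-E-E   [E -> i]
i-i-E-E ⇒ i-i-i-E   [E -> i]
i-i-i-E ⇒ i-i-i-i   [E -> i]

S ⇒ W ⇒ W-E ⇒ W-E-E ⇒ W-E-E-E ⇒ E-E-E-E ⇒ i-E-E-E ⇒ i-i-E-E ⇒ i-i-i-E ⇒ i-i-i-i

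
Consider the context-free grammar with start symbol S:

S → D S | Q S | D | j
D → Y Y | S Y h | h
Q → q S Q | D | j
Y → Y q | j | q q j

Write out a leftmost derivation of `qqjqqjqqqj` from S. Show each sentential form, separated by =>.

S => QS => DS => YYS => qqjYS => qqjYqS => qqjYqqS => qqjYqqqS => qqjqqjqqqS => qqjqqjqqqj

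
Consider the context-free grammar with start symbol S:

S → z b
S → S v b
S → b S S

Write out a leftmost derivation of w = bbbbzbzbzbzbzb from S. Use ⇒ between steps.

S⇒bSS⇒bbSSS⇒bbbSSSS⇒bbbbSSSSS⇒bbbbzbSSSS⇒bbbbzbzbSSS⇒bbbbzbzbzbSS⇒bbbbzbzbzbzbS⇒bbbbzbzbzbzbzb

S ⇒ bSS   [S → b S S]
bSS ⇒ bbSSS   [S → b S S]
bbSSS ⇒ bbbSSSS   [S → b S S]
bbbSSSS ⇒ bbbbSSSSS   [S → b S S]
bbbbSSSSS ⇒ bbbbzbSSSS   [S → z b]
bbbbzbSSSS ⇒ bbbbzbzbSSS   [S → z b]
bbbbzbzbSSS ⇒ bbbbzbzbzbSS   [S → z b]
bbbbzbzbzbSS ⇒ bbbbzbzbzbzbS   [S → z b]
bbbbzbzbzbzbS ⇒ bbbbzbzbzbzbzb   [S → z b]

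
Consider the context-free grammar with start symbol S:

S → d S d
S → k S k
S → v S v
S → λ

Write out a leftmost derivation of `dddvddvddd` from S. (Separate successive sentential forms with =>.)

S=>dSd=>ddSdd=>dddSddd=>dddvSvddd=>dddvdSdvddd=>dddvddvddd

S => dSd   [S → d S d]
dSd => ddSdd   [S → d S d]
ddSdd => dddSddd   [S → d S d]
dddSddd => dddvSvddd   [S → v S v]
dddvSvddd => dddvdSdvddd   [S → d S d]
dddvdSdvddd => dddvddvddd   [S → λ]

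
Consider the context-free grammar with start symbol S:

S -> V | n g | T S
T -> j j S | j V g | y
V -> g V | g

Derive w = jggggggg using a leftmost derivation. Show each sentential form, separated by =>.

S => TS   [S -> T S]
TS => jVgS   [T -> j V g]
jVgS => jgVgS   [V -> g V]
jgVgS => jggVgS   [V -> g V]
jggVgS => jgggVgS   [V -> g V]
jgggVgS => jgggggS   [V -> g]
jgggggS => jgggggV   [S -> V]
jgggggV => jggggggV   [V -> g V]
jggggggV => jggggggg   [V -> g]

S=>TS=>jVgS=>jgVgS=>jggVgS=>jgggVgS=>jgggggS=>jgggggV=>jggggggV=>jggggggg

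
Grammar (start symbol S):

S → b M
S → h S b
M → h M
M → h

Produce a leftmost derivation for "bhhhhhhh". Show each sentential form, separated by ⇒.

S ⇒ bM ⇒ bhM ⇒ bhhM ⇒ bhhhM ⇒ bhhhhM ⇒ bhhhhhM ⇒ bhhhhhhM ⇒ bhhhhhhh

S ⇒ bM   [S → b M]
bM ⇒ bhM   [M → h M]
bhM ⇒ bhhM   [M → h M]
bhhM ⇒ bhhhM   [M → h M]
bhhhM ⇒ bhhhhM   [M → h M]
bhhhhM ⇒ bhhhhhM   [M → h M]
bhhhhhM ⇒ bhhhhhhM   [M → h M]
bhhhhhhM ⇒ bhhhhhhh   [M → h]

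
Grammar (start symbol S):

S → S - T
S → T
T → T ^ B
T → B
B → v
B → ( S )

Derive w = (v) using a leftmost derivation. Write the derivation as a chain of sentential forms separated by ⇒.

S ⇒ T ⇒ B ⇒ (S) ⇒ (T) ⇒ (B) ⇒ (v)

S ⇒ T   [S → T]
T ⇒ B   [T → B]
B ⇒ (S)   [B → ( S )]
(S) ⇒ (T)   [S → T]
(T) ⇒ (B)   [T → B]
(B) ⇒ (v)   [B → v]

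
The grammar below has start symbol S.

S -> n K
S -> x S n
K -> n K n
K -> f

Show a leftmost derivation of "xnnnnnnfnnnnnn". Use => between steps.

S => xSn   [S -> x S n]
xSn => xnKn   [S -> n K]
xnKn => xnnKnn   [K -> n K n]
xnnKnn => xnnnKnnn   [K -> n K n]
xnnnKnnn => xnnnnKnnnn   [K -> n K n]
xnnnnKnnnn => xnnnnnKnnnnn   [K -> n K n]
xnnnnnKnnnnn => xnnnnnnKnnnnnn   [K -> n K n]
xnnnnnnKnnnnnn => xnnnnnnfnnnnnn   [K -> f]

S => xSn => xnKn => xnnKnn => xnnnKnnn => xnnnnKnnnn => xnnnnnKnnnnn => xnnnnnnKnnnnnn => xnnnnnnfnnnnnn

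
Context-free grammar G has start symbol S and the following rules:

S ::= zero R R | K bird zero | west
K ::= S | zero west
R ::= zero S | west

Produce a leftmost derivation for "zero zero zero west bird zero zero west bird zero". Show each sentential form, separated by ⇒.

S ⇒ zero R R   [S ::= zero R R]
zero R R ⇒ zero zero S R   [R ::= zero S]
zero zero S R ⇒ zero zero K bird zero R   [S ::= K bird zero]
zero zero K bird zero R ⇒ zero zero zero west bird zero R   [K ::= zero west]
zero zero zero west bird zero R ⇒ zero zero zero west bird zero zero S   [R ::= zero S]
zero zero zero west bird zero zero S ⇒ zero zero zero west bird zero zero K bird zero   [S ::= K bird zero]
zero zero zero west bird zero zero K bird zero ⇒ zero zero zero west bird zero zero S bird zero   [K ::= S]
zero zero zero west bird zero zero S bird zero ⇒ zero zero zero west bird zero zero west bird zero   [S ::= west]

S ⇒ zero R R ⇒ zero zero S R ⇒ zero zero K bird zero R ⇒ zero zero zero west bird zero R ⇒ zero zero zero west bird zero zero S ⇒ zero zero zero west bird zero zero K bird zero ⇒ zero zero zero west bird zero zero S bird zero ⇒ zero zero zero west bird zero zero west bird zero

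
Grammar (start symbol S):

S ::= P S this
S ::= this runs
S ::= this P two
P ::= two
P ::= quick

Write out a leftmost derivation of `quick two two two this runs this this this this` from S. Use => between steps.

S => P S this => quick S this => quick P S this this => quick two S this this => quick two P S this this this => quick two two S this this this => quick two two P S this this this this => quick two two two S this this this this => quick two two two this runs this this this this

S => P S this   [S ::= P S this]
P S this => quick S this   [P ::= quick]
quick S this => quick P S this this   [S ::= P S this]
quick P S this this => quick two S this this   [P ::= two]
quick two S this this => quick two P S this this this   [S ::= P S this]
quick two P S this this this => quick two two S this this this   [P ::= two]
quick two two S this this this => quick two two P S this this this this   [S ::= P S this]
quick two two P S this this this this => quick two two two S this this this this   [P ::= two]
quick two two two S this this this this => quick two two two this runs this this this this   [S ::= this runs]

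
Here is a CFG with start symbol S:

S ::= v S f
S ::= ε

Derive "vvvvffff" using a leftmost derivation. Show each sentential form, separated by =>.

S => vSf   [S ::= v S f]
vSf => vvSff   [S ::= v S f]
vvSff => vvvSfff   [S ::= v S f]
vvvSfff => vvvvSffff   [S ::= v S f]
vvvvSffff => vvvvffff   [S ::= ε]

S=>vSf=>vvSff=>vvvSfff=>vvvvSffff=>vvvvffff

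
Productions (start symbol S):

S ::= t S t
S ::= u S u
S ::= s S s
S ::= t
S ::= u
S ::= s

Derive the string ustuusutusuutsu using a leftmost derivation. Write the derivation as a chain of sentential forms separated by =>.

S => uSu => usSsu => ustStsu => ustuSutsu => ustuuSuutsu => ustuusSsuutsu => ustuusuSusuutsu => ustuusutusuutsu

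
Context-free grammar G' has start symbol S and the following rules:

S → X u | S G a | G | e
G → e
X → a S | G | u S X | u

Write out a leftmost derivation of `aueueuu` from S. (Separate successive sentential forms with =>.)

S => Xu => aSu => aXuu => auSXuu => auXuXuu => auGuXuu => aueuXuu => aueuGuu => aueueuu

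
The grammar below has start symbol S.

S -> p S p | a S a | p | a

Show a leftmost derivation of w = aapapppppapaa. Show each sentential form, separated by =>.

S=>aSa=>aaSaa=>aapSpaa=>aapaSapaa=>aapapSpapaa=>aapappSppapaa=>aapapppppapaa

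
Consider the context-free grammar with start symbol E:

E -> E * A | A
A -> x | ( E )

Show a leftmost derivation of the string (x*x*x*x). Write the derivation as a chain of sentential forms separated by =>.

E=>A=>(E)=>(E*A)=>(E*A*A)=>(E*A*A*A)=>(A*A*A*A)=>(x*A*A*A)=>(x*x*A*A)=>(x*x*x*A)=>(x*x*x*x)

E => A   [E -> A]
A => (E)   [A -> ( E )]
(E) => (E*A)   [E -> E * A]
(E*A) => (E*A*A)   [E -> E * A]
(E*A*A) => (E*A*A*A)   [E -> E * A]
(E*A*A*A) => (A*A*A*A)   [E -> A]
(A*A*A*A) => (x*A*A*A)   [A -> x]
(x*A*A*A) => (x*x*A*A)   [A -> x]
(x*x*A*A) => (x*x*x*A)   [A -> x]
(x*x*x*A) => (x*x*x*x)   [A -> x]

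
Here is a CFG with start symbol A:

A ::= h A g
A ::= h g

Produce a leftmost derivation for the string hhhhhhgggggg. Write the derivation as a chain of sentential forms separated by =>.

A => hAg => hhAgg => hhhAggg => hhhhAgggg => hhhhhAggggg => hhhhhhgggggg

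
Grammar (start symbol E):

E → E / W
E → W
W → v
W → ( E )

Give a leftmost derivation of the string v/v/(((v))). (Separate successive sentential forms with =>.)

E => E/W   [E → E / W]
E/W => E/W/W   [E → E / W]
E/W/W => W/W/W   [E → W]
W/W/W => v/W/W   [W → v]
v/W/W => v/v/W   [W → v]
v/v/W => v/v/(E)   [W → ( E )]
v/v/(E) => v/v/(W)   [E → W]
v/v/(W) => v/v/((E))   [W → ( E )]
v/v/((E)) => v/v/((W))   [E → W]
v/v/((W)) => v/v/(((E)))   [W → ( E )]
v/v/(((E))) => v/v/(((W)))   [E → W]
v/v/(((W))) => v/v/(((v)))   [W → v]

E => E/W => E/W/W => W/W/W => v/W/W => v/v/W => v/v/(E) => v/v/(W) => v/v/((E)) => v/v/((W)) => v/v/(((E))) => v/v/(((W))) => v/v/(((v)))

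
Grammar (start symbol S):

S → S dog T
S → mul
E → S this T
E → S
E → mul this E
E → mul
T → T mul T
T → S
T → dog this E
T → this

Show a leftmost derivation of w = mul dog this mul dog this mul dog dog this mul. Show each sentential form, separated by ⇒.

S ⇒ S dog T ⇒ S dog T dog T ⇒ mul dog T dog T ⇒ mul dog T mul T dog T ⇒ mul dog this mul T dog T ⇒ mul dog this mul dog this E dog T ⇒ mul dog this mul dog this S dog T ⇒ mul dog this mul dog this mul dog T ⇒ mul dog this mul dog this mul dog dog this E ⇒ mul dog this mul dog this mul dog dog this mul

S ⇒ S dog T   [S → S dog T]
S dog T ⇒ S dog T dog T   [S → S dog T]
S dog T dog T ⇒ mul dog T dog T   [S → mul]
mul dog T dog T ⇒ mul dog T mul T dog T   [T → T mul T]
mul dog T mul T dog T ⇒ mul dog this mul T dog T   [T → this]
mul dog this mul T dog T ⇒ mul dog this mul dog this E dog T   [T → dog this E]
mul dog this mul dog this E dog T ⇒ mul dog this mul dog this S dog T   [E → S]
mul dog this mul dog this S dog T ⇒ mul dog this mul dog this mul dog T   [S → mul]
mul dog this mul dog this mul dog T ⇒ mul dog this mul dog this mul dog dog this E   [T → dog this E]
mul dog this mul dog this mul dog dog this E ⇒ mul dog this mul dog this mul dog dog this mul   [E → mul]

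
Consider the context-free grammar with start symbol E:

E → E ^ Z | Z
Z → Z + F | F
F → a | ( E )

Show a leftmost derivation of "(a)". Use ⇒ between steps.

E ⇒ Z ⇒ F ⇒ (E) ⇒ (Z) ⇒ (F) ⇒ (a)

E ⇒ Z   [E → Z]
Z ⇒ F   [Z → F]
F ⇒ (E)   [F → ( E )]
(E) ⇒ (Z)   [E → Z]
(Z) ⇒ (F)   [Z → F]
(F) ⇒ (a)   [F → a]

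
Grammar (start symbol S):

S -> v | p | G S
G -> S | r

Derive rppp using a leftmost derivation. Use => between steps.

S => GS   [S -> G S]
GS => SS   [G -> S]
SS => GSS   [S -> G S]
GSS => SSS   [G -> S]
SSS => GSSS   [S -> G S]
GSSS => rSSS   [G -> r]
rSSS => rpSS   [S -> p]
rpSS => rppS   [S -> p]
rppS => rppp   [S -> p]

S => GS => SS => GSS => SSS => GSSS => rSSS => rpSS => rppS => rppp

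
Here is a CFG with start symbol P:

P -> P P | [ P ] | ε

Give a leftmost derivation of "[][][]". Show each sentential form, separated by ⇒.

P ⇒ PP ⇒ PPP ⇒ PPPP ⇒ PPPPP ⇒ [P]PPPP ⇒ []PPPP ⇒ [][P]PPP ⇒ [][]PPP ⇒ [][][P]PP ⇒ [][][]PP ⇒ [][][]P ⇒ [][][]

P ⇒ PP   [P -> P P]
PP ⇒ PPP   [P -> P P]
PPP ⇒ PPPP   [P -> P P]
PPPP ⇒ PPPPP   [P -> P P]
PPPPP ⇒ [P]PPPP   [P -> [ P ]]
[P]PPPP ⇒ []PPPP   [P -> ε]
[]PPPP ⇒ [][P]PPP   [P -> [ P ]]
[][P]PPP ⇒ [][]PPP   [P -> ε]
[][]PPP ⇒ [][][P]PP   [P -> [ P ]]
[][][P]PP ⇒ [][][]PP   [P -> ε]
[][][]PP ⇒ [][][]P   [P -> ε]
[][][]P ⇒ [][][]   [P -> ε]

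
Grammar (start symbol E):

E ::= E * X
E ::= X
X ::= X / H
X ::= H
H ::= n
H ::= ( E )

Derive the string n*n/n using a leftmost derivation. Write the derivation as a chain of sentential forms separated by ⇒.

E ⇒ E*X ⇒ X*X ⇒ H*X ⇒ n*X ⇒ n*X/H ⇒ n*H/H ⇒ n*n/H ⇒ n*n/n

E ⇒ E*X   [E ::= E * X]
E*X ⇒ X*X   [E ::= X]
X*X ⇒ H*X   [X ::= H]
H*X ⇒ n*X   [H ::= n]
n*X ⇒ n*X/H   [X ::= X / H]
n*X/H ⇒ n*H/H   [X ::= H]
n*H/H ⇒ n*n/H   [H ::= n]
n*n/H ⇒ n*n/n   [H ::= n]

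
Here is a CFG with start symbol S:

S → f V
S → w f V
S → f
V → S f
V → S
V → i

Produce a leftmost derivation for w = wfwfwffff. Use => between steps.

S => wfV => wfSf => wfwfVf => wfwfSf => wfwfwfVf => wfwfwfSf => wfwfwffVf => wfwfwffSf => wfwfwffff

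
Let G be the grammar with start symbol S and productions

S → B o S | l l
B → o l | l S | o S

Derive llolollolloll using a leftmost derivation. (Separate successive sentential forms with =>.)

S => BoS   [S → B o S]
BoS => lSoS   [B → l S]
lSoS => lBoSoS   [S → B o S]
lBoSoS => llSoSoS   [B → l S]
llSoSoS => llBoSoSoS   [S → B o S]
llBoSoSoS => lloloSoSoS   [B → o l]
lloloSoSoS => llololloSoS   [S → l l]
llololloSoS => llolollolloS   [S → l l]
llolollolloS => llolollolloll   [S → l l]

S => BoS => lSoS => lBoSoS => llSoSoS => llBoSoSoS => lloloSoSoS => llololloSoS => llolollolloS => llolollolloll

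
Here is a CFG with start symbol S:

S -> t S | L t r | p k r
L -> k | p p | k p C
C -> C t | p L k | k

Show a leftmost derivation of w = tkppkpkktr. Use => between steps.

S => tS   [S -> t S]
tS => tLtr   [S -> L t r]
tLtr => tkpCtr   [L -> k p C]
tkpCtr => tkppLktr   [C -> p L k]
tkppLktr => tkppkpCktr   [L -> k p C]
tkppkpCktr => tkppkpkktr   [C -> k]

S => tS => tLtr => tkpCtr => tkppLktr => tkppkpCktr => tkppkpkktr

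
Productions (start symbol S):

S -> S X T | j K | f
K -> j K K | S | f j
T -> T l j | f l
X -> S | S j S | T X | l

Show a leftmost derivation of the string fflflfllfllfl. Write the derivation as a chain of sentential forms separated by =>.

S => SXT   [S -> S X T]
SXT => SXTXT   [S -> S X T]
SXTXT => SXTXTXT   [S -> S X T]
SXTXTXT => fXTXTXT   [S -> f]
fXTXTXT => fSTXTXT   [X -> S]
fSTXTXT => fSXTTXTXT   [S -> S X T]
fSXTTXTXT => ffXTTXTXT   [S -> f]
ffXTTXTXT => fflTTXTXT   [X -> l]
fflTTXTXT => fflflTXTXT   [T -> f l]
fflflTXTXT => fflflflXTXT   [T -> f l]
fflflflXTXT => fflflfllTXT   [X -> l]
fflflfllTXT => fflflfllflXT   [T -> f l]
fflflfllflXT => fflflfllfllT   [X -> l]
fflflfllfllT => fflflfllfllfl   [T -> f l]

S=>SXT=>SXTXT=>SXTXTXT=>fXTXTXT=>fSTXTXT=>fSXTTXTXT=>ffXTTXTXT=>fflTTXTXT=>fflflTXTXT=>fflflflXTXT=>fflflfllTXT=>fflflfllflXT=>fflflfllfllT=>fflflfllfllfl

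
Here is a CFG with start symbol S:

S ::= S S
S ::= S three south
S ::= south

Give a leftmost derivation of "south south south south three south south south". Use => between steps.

S => S S => S S S => S three south S S => S S three south S S => S S S three south S S => south S S three south S S => south S S S three south S S => south south S S three south S S => south south south S three south S S => south south south south three south S S => south south south south three south south S => south south south south three south south south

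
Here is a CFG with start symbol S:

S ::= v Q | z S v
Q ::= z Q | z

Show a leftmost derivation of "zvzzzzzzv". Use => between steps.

S => zSv   [S ::= z S v]
zSv => zvQv   [S ::= v Q]
zvQv => zvzQv   [Q ::= z Q]
zvzQv => zvzzQv   [Q ::= z Q]
zvzzQv => zvzzzQv   [Q ::= z Q]
zvzzzQv => zvzzzzQv   [Q ::= z Q]
zvzzzzQv => zvzzzzzQv   [Q ::= z Q]
zvzzzzzQv => zvzzzzzzv   [Q ::= z]

S => zSv => zvQv => zvzQv => zvzzQv => zvzzzQv => zvzzzzQv => zvzzzzzQv => zvzzzzzzv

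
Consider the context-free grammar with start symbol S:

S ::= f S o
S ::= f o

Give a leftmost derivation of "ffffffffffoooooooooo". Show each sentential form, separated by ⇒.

S ⇒ fSo ⇒ ffSoo ⇒ fffSooo ⇒ ffffSoooo ⇒ fffffSooooo ⇒ ffffffSoooooo ⇒ fffffffSooooooo ⇒ ffffffffSoooooooo ⇒ fffffffffSooooooooo ⇒ ffffffffffoooooooooo

S ⇒ fSo   [S ::= f S o]
fSo ⇒ ffSoo   [S ::= f S o]
ffSoo ⇒ fffSooo   [S ::= f S o]
fffSooo ⇒ ffffSoooo   [S ::= f S o]
ffffSoooo ⇒ fffffSooooo   [S ::= f S o]
fffffSooooo ⇒ ffffffSoooooo   [S ::= f S o]
ffffffSoooooo ⇒ fffffffSooooooo   [S ::= f S o]
fffffffSooooooo ⇒ ffffffffSoooooooo   [S ::= f S o]
ffffffffSoooooooo ⇒ fffffffffSooooooooo   [S ::= f S o]
fffffffffSooooooooo ⇒ ffffffffffoooooooooo   [S ::= f o]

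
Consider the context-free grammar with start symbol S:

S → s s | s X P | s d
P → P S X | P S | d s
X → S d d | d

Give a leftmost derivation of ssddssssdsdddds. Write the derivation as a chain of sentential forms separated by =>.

S => sXP   [S → s X P]
sXP => sSddP   [X → S d d]
sSddP => ssXPddP   [S → s X P]
ssXPddP => ssdPddP   [X → d]
ssdPddP => ssdPSddP   [P → P S]
ssdPSddP => ssdPSSddP   [P → P S]
ssdPSSddP => ssdPSSSddP   [P → P S]
ssdPSSSddP => ssddsSSSddP   [P → d s]
ssddsSSSddP => ssddsssSSddP   [S → s s]
ssddsssSSddP => ssddssssdSddP   [S → s d]
ssddssssdSddP => ssddssssdsdddP   [S → s d]
ssddssssdsdddP => ssddssssdsdddds   [P → d s]

S=>sXP=>sSddP=>ssXPddP=>ssdPddP=>ssdPSddP=>ssdPSSddP=>ssdPSSSddP=>ssddsSSSddP=>ssddsssSSddP=>ssddssssdSddP=>ssddssssdsdddP=>ssddssssdsdddds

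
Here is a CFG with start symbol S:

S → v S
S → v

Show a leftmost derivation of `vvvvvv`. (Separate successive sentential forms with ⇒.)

S⇒vS⇒vvS⇒vvvS⇒vvvvS⇒vvvvvS⇒vvvvvv

S ⇒ vS   [S → v S]
vS ⇒ vvS   [S → v S]
vvS ⇒ vvvS   [S → v S]
vvvS ⇒ vvvvS   [S → v S]
vvvvS ⇒ vvvvvS   [S → v S]
vvvvvS ⇒ vvvvvv   [S → v]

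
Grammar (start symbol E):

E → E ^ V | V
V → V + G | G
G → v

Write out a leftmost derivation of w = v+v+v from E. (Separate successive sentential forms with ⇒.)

E⇒V⇒V+G⇒V+G+G⇒G+G+G⇒v+G+G⇒v+v+G⇒v+v+v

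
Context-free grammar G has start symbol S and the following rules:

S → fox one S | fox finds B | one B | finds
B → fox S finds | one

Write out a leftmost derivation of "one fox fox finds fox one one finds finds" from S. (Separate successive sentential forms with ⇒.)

S ⇒ one B ⇒ one fox S finds ⇒ one fox fox finds B finds ⇒ one fox fox finds fox S finds finds ⇒ one fox fox finds fox one B finds finds ⇒ one fox fox finds fox one one finds finds

S ⇒ one B   [S → one B]
one B ⇒ one fox S finds   [B → fox S finds]
one fox S finds ⇒ one fox fox finds B finds   [S → fox finds B]
one fox fox finds B finds ⇒ one fox fox finds fox S finds finds   [B → fox S finds]
one fox fox finds fox S finds finds ⇒ one fox fox finds fox one B finds finds   [S → one B]
one fox fox finds fox one B finds finds ⇒ one fox fox finds fox one one finds finds   [B → one]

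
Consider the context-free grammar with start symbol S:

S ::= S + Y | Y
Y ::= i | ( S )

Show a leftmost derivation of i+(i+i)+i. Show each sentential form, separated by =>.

S=>S+Y=>S+Y+Y=>Y+Y+Y=>i+Y+Y=>i+(S)+Y=>i+(S+Y)+Y=>i+(Y+Y)+Y=>i+(i+Y)+Y=>i+(i+i)+Y=>i+(i+i)+i

S => S+Y   [S ::= S + Y]
S+Y => S+Y+Y   [S ::= S + Y]
S+Y+Y => Y+Y+Y   [S ::= Y]
Y+Y+Y => i+Y+Y   [Y ::= i]
i+Y+Y => i+(S)+Y   [Y ::= ( S )]
i+(S)+Y => i+(S+Y)+Y   [S ::= S + Y]
i+(S+Y)+Y => i+(Y+Y)+Y   [S ::= Y]
i+(Y+Y)+Y => i+(i+Y)+Y   [Y ::= i]
i+(i+Y)+Y => i+(i+i)+Y   [Y ::= i]
i+(i+i)+Y => i+(i+i)+i   [Y ::= i]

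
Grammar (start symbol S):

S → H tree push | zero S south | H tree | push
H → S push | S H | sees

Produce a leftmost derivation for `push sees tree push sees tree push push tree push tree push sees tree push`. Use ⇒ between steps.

S ⇒ H tree push ⇒ S H tree push ⇒ H tree push H tree push ⇒ S push tree push H tree push ⇒ H tree push tree push H tree push ⇒ S push tree push tree push H tree push ⇒ H tree push push tree push tree push H tree push ⇒ S H tree push push tree push tree push H tree push ⇒ push H tree push push tree push tree push H tree push ⇒ push S H tree push push tree push tree push H tree push ⇒ push H tree push H tree push push tree push tree push H tree push ⇒ push sees tree push H tree push push tree push tree push H tree push ⇒ push sees tree push sees tree push push tree push tree push H tree push ⇒ push sees tree push sees tree push push tree push tree push sees tree push

S ⇒ H tree push   [S → H tree push]
H tree push ⇒ S H tree push   [H → S H]
S H tree push ⇒ H tree push H tree push   [S → H tree push]
H tree push H tree push ⇒ S push tree push H tree push   [H → S push]
S push tree push H tree push ⇒ H tree push tree push H tree push   [S → H tree]
H tree push tree push H tree push ⇒ S push tree push tree push H tree push   [H → S push]
S push tree push tree push H tree push ⇒ H tree push push tree push tree push H tree push   [S → H tree push]
H tree push push tree push tree push H tree push ⇒ S H tree push push tree push tree push H tree push   [H → S H]
S H tree push push tree push tree push H tree push ⇒ push H tree push push tree push tree push H tree push   [S → push]
push H tree push push tree push tree push H tree push ⇒ push S H tree push push tree push tree push H tree push   [H → S H]
push S H tree push push tree push tree push H tree push ⇒ push H tree push H tree push push tree push tree push H tree push   [S → H tree push]
push H tree push H tree push push tree push tree push H tree push ⇒ push sees tree push H tree push push tree push tree push H tree push   [H → sees]
push sees tree push H tree push push tree push tree push H tree push ⇒ push sees tree push sees tree push push tree push tree push H tree push   [H → sees]
push sees tree push sees tree push push tree push tree push H tree push ⇒ push sees tree push sees tree push push tree push tree push sees tree push   [H → sees]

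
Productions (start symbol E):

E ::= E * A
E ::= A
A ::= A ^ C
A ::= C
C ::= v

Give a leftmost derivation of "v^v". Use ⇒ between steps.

E⇒A⇒A^C⇒C^C⇒v^C⇒v^v

E ⇒ A   [E ::= A]
A ⇒ A^C   [A ::= A ^ C]
A^C ⇒ C^C   [A ::= C]
C^C ⇒ v^C   [C ::= v]
v^C ⇒ v^v   [C ::= v]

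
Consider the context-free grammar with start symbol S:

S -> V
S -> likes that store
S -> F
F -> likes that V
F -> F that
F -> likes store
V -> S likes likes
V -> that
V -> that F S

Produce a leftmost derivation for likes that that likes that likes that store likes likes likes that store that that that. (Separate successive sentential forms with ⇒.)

S ⇒ F   [S -> F]
F ⇒ F that   [F -> F that]
F that ⇒ F that that   [F -> F that]
F that that ⇒ F that that that   [F -> F that]
F that that that ⇒ likes that V that that that   [F -> likes that V]
likes that V that that that ⇒ likes that that F S that that that   [V -> that F S]
likes that that F S that that that ⇒ likes that that likes that V S that that that   [F -> likes that V]
likes that that likes that V S that that that ⇒ likes that that likes that S likes likes S that that that   [V -> S likes likes]
likes that that likes that S likes likes S that that that ⇒ likes that that likes that likes that store likes likes S that that that   [S -> likes that store]
likes that that likes that likes that store likes likes S that that that ⇒ likes that that likes that likes that store likes likes likes that store that that that   [S -> likes that store]

S ⇒ F ⇒ F that ⇒ F that that ⇒ F that that that ⇒ likes that V that that that ⇒ likes that that F S that that that ⇒ likes that that likes that V S that that that ⇒ likes that that likes that S likes likes S that that that ⇒ likes that that likes that likes that store likes likes S that that that ⇒ likes that that likes that likes that store likes likes likes that store that that that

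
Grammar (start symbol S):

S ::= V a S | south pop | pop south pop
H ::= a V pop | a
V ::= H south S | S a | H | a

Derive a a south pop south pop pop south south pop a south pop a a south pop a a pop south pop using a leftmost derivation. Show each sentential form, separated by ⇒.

S ⇒ V a S ⇒ S a a S ⇒ V a S a a S ⇒ S a a S a a S ⇒ V a S a a S a a S ⇒ H south S a S a a S a a S ⇒ a V pop south S a S a a S a a S ⇒ a H south S pop south S a S a a S a a S ⇒ a a south S pop south S a S a a S a a S ⇒ a a south pop south pop pop south S a S a a S a a S ⇒ a a south pop south pop pop south south pop a S a a S a a S ⇒ a a south pop south pop pop south south pop a south pop a a S a a S ⇒ a a south pop south pop pop south south pop a south pop a a south pop a a S ⇒ a a south pop south pop pop south south pop a south pop a a south pop a a pop south pop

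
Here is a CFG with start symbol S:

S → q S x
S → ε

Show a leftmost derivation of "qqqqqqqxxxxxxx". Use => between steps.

S=>qSx=>qqSxx=>qqqSxxx=>qqqqSxxxx=>qqqqqSxxxxx=>qqqqqqSxxxxxx=>qqqqqqqSxxxxxxx=>qqqqqqqxxxxxxx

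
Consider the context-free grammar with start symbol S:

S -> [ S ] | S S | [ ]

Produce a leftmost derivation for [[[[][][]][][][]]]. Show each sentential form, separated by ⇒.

S ⇒ [S] ⇒ [[S]] ⇒ [[SS]] ⇒ [[SSS]] ⇒ [[SSSS]] ⇒ [[[S]SSS]] ⇒ [[[SS]SSS]] ⇒ [[[SSS]SSS]] ⇒ [[[[]SS]SSS]] ⇒ [[[[][]S]SSS]] ⇒ [[[[][][]]SSS]] ⇒ [[[[][][]][]SS]] ⇒ [[[[][][]][][]S]] ⇒ [[[[][][]][][][]]]

S ⇒ [S]   [S -> [ S ]]
[S] ⇒ [[S]]   [S -> [ S ]]
[[S]] ⇒ [[SS]]   [S -> S S]
[[SS]] ⇒ [[SSS]]   [S -> S S]
[[SSS]] ⇒ [[SSSS]]   [S -> S S]
[[SSSS]] ⇒ [[[S]SSS]]   [S -> [ S ]]
[[[S]SSS]] ⇒ [[[SS]SSS]]   [S -> S S]
[[[SS]SSS]] ⇒ [[[SSS]SSS]]   [S -> S S]
[[[SSS]SSS]] ⇒ [[[[]SS]SSS]]   [S -> [ ]]
[[[[]SS]SSS]] ⇒ [[[[][]S]SSS]]   [S -> [ ]]
[[[[][]S]SSS]] ⇒ [[[[][][]]SSS]]   [S -> [ ]]
[[[[][][]]SSS]] ⇒ [[[[][][]][]SS]]   [S -> [ ]]
[[[[][][]][]SS]] ⇒ [[[[][][]][][]S]]   [S -> [ ]]
[[[[][][]][][]S]] ⇒ [[[[][][]][][][]]]   [S -> [ ]]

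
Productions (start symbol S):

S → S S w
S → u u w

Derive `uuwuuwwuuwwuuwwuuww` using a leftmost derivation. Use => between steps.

S => SSw   [S → S S w]
SSw => SSwSw   [S → S S w]
SSwSw => SSwSwSw   [S → S S w]
SSwSwSw => SSwSwSwSw   [S → S S w]
SSwSwSwSw => uuwSwSwSwSw   [S → u u w]
uuwSwSwSwSw => uuwuuwwSwSwSw   [S → u u w]
uuwuuwwSwSwSw => uuwuuwwuuwwSwSw   [S → u u w]
uuwuuwwuuwwSwSw => uuwuuwwuuwwuuwwSw   [S → u u w]
uuwuuwwuuwwuuwwSw => uuwuuwwuuwwuuwwuuww   [S → u u w]

S => SSw => SSwSw => SSwSwSw => SSwSwSwSw => uuwSwSwSwSw => uuwuuwwSwSwSw => uuwuuwwuuwwSwSw => uuwuuwwuuwwuuwwSw => uuwuuwwuuwwuuwwuuww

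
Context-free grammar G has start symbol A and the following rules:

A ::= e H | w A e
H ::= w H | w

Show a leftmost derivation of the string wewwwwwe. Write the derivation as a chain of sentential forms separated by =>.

A => wAe   [A ::= w A e]
wAe => weHe   [A ::= e H]
weHe => wewHe   [H ::= w H]
wewHe => wewwHe   [H ::= w H]
wewwHe => wewwwHe   [H ::= w H]
wewwwHe => wewwwwHe   [H ::= w H]
wewwwwHe => wewwwwwe   [H ::= w]

A=>wAe=>weHe=>wewHe=>wewwHe=>wewwwHe=>wewwwwHe=>wewwwwwe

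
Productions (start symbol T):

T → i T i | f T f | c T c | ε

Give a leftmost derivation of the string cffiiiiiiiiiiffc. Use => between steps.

T => cTc   [T → c T c]
cTc => cfTfc   [T → f T f]
cfTfc => cffTffc   [T → f T f]
cffTffc => cffiTiffc   [T → i T i]
cffiTiffc => cffiiTiiffc   [T → i T i]
cffiiTiiffc => cffiiiTiiiffc   [T → i T i]
cffiiiTiiiffc => cffiiiiTiiiiffc   [T → i T i]
cffiiiiTiiiiffc => cffiiiiiTiiiiiffc   [T → i T i]
cffiiiiiTiiiiiffc => cffiiiiiiiiiiffc   [T → ε]

T => cTc => cfTfc => cffTffc => cffiTiffc => cffiiTiiffc => cffiiiTiiiffc => cffiiiiTiiiiffc => cffiiiiiTiiiiiffc => cffiiiiiiiiiiffc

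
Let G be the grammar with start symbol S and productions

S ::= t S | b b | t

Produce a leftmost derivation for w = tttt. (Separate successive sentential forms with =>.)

S=>tS=>ttS=>tttS=>tttt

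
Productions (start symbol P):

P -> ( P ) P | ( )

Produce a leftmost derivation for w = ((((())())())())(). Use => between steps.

P => (P)P => ((P)P)P => (((P)P)P)P => ((((P)P)P)P)P => ((((())P)P)P)P => ((((())())P)P)P => ((((())())())P)P => ((((())())())())P => ((((())())())())()

P => (P)P   [P -> ( P ) P]
(P)P => ((P)P)P   [P -> ( P ) P]
((P)P)P => (((P)P)P)P   [P -> ( P ) P]
(((P)P)P)P => ((((P)P)P)P)P   [P -> ( P ) P]
((((P)P)P)P)P => ((((())P)P)P)P   [P -> ( )]
((((())P)P)P)P => ((((())())P)P)P   [P -> ( )]
((((())())P)P)P => ((((())())())P)P   [P -> ( )]
((((())())())P)P => ((((())())())())P   [P -> ( )]
((((())())())())P => ((((())())())())()   [P -> ( )]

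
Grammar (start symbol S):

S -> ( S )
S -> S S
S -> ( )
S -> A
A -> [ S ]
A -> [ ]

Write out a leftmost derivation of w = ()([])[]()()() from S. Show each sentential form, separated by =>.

S => SS => ()S => ()SS => ()SSS => ()SSSS => ()(S)SSS => ()(A)SSS => ()([])SSS => ()([])SSSS => ()([])ASSS => ()([])[]SSS => ()([])[]()SS => ()([])[]()()S => ()([])[]()()()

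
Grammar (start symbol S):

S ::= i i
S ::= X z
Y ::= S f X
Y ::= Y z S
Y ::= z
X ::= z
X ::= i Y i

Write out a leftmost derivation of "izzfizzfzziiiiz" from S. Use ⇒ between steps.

S ⇒ Xz ⇒ iYiz ⇒ iSfXiz ⇒ iXzfXiz ⇒ izzfXiz ⇒ izzfiYiiz ⇒ izzfiYzSiiz ⇒ izzfiSfXzSiiz ⇒ izzfiXzfXzSiiz ⇒ izzfizzfXzSiiz ⇒ izzfizzfzzSiiz ⇒ izzfizzfzziiiiz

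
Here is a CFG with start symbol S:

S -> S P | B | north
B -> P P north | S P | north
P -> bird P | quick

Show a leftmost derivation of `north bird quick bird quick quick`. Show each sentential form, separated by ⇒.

S ⇒ S P   [S -> S P]
S P ⇒ S P P   [S -> S P]
S P P ⇒ S P P P   [S -> S P]
S P P P ⇒ north P P P   [S -> north]
north P P P ⇒ north bird P P P   [P -> bird P]
north bird P P P ⇒ north bird quick P P   [P -> quick]
north bird quick P P ⇒ north bird quick bird P P   [P -> bird P]
north bird quick bird P P ⇒ north bird quick bird quick P   [P -> quick]
north bird quick bird quick P ⇒ north bird quick bird quick quick   [P -> quick]

S ⇒ S P ⇒ S P P ⇒ S P P P ⇒ north P P P ⇒ north bird P P P ⇒ north bird quick P P ⇒ north bird quick bird P P ⇒ north bird quick bird quick P ⇒ north bird quick bird quick quick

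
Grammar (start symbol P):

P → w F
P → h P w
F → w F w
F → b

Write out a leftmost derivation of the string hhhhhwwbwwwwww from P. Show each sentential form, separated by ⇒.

P ⇒ hPw ⇒ hhPww ⇒ hhhPwww ⇒ hhhhPwwww ⇒ hhhhhPwwwww ⇒ hhhhhwFwwwww ⇒ hhhhhwwFwwwwww ⇒ hhhhhwwbwwwwww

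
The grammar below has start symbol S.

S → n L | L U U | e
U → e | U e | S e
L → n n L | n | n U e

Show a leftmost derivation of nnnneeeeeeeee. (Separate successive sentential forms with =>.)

S => LUU => nnLUU => nnnUeUU => nnnUeeUU => nnnSeeeUU => nnnLUUeeeUU => nnnnUeUUeeeUU => nnnneeUUeeeUU => nnnneeeUeeeUU => nnnneeeeeeeUU => nnnneeeeeeeeU => nnnneeeeeeeee

S => LUU   [S → L U U]
LUU => nnLUU   [L → n n L]
nnLUU => nnnUeUU   [L → n U e]
nnnUeUU => nnnUeeUU   [U → U e]
nnnUeeUU => nnnSeeeUU   [U → S e]
nnnSeeeUU => nnnLUUeeeUU   [S → L U U]
nnnLUUeeeUU => nnnnUeUUeeeUU   [L → n U e]
nnnnUeUUeeeUU => nnnneeUUeeeUU   [U → e]
nnnneeUUeeeUU => nnnneeeUeeeUU   [U → e]
nnnneeeUeeeUU => nnnneeeeeeeUU   [U → e]
nnnneeeeeeeUU => nnnneeeeeeeeU   [U → e]
nnnneeeeeeeeU => nnnneeeeeeeee   [U → e]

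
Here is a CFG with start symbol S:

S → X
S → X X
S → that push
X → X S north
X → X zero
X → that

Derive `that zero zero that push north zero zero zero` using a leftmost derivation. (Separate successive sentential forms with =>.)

S => X => X zero => X zero zero => X zero zero zero => X S north zero zero zero => X zero S north zero zero zero => X zero zero S north zero zero zero => that zero zero S north zero zero zero => that zero zero that push north zero zero zero

S => X   [S → X]
X => X zero   [X → X zero]
X zero => X zero zero   [X → X zero]
X zero zero => X zero zero zero   [X → X zero]
X zero zero zero => X S north zero zero zero   [X → X S north]
X S north zero zero zero => X zero S north zero zero zero   [X → X zero]
X zero S north zero zero zero => X zero zero S north zero zero zero   [X → X zero]
X zero zero S north zero zero zero => that zero zero S north zero zero zero   [X → that]
that zero zero S north zero zero zero => that zero zero that push north zero zero zero   [S → that push]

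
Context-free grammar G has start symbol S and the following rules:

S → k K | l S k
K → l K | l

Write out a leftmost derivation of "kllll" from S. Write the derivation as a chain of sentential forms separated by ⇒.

S ⇒ kK ⇒ klK ⇒ kllK ⇒ klllK ⇒ kllll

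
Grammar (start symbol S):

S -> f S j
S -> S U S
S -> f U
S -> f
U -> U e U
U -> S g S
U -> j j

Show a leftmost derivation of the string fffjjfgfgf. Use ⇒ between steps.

S ⇒ fU   [S -> f U]
fU ⇒ fSgS   [U -> S g S]
fSgS ⇒ ffUgS   [S -> f U]
ffUgS ⇒ ffSgSgS   [U -> S g S]
ffSgSgS ⇒ ffSUSgSgS   [S -> S U S]
ffSUSgSgS ⇒ fffUSgSgS   [S -> f]
fffUSgSgS ⇒ fffjjSgSgS   [U -> j j]
fffjjSgSgS ⇒ fffjjfgSgS   [S -> f]
fffjjfgSgS ⇒ fffjjfgfgS   [S -> f]
fffjjfgfgS ⇒ fffjjfgfgf   [S -> f]

S ⇒ fU ⇒ fSgS ⇒ ffUgS ⇒ ffSgSgS ⇒ ffSUSgSgS ⇒ fffUSgSgS ⇒ fffjjSgSgS ⇒ fffjjfgSgS ⇒ fffjjfgfgS ⇒ fffjjfgfgf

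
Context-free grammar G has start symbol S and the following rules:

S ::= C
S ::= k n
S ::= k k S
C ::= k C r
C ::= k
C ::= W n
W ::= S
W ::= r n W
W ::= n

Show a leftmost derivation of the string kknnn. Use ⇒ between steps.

S ⇒ kkS ⇒ kkC ⇒ kkWn ⇒ kkSn ⇒ kkCn ⇒ kkWnn ⇒ kknnn

S ⇒ kkS   [S ::= k k S]
kkS ⇒ kkC   [S ::= C]
kkC ⇒ kkWn   [C ::= W n]
kkWn ⇒ kkSn   [W ::= S]
kkSn ⇒ kkCn   [S ::= C]
kkCn ⇒ kkWnn   [C ::= W n]
kkWnn ⇒ kknnn   [W ::= n]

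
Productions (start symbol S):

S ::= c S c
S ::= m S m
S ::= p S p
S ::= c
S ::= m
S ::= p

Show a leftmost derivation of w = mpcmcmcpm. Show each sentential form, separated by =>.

S => mSm   [S ::= m S m]
mSm => mpSpm   [S ::= p S p]
mpSpm => mpcScpm   [S ::= c S c]
mpcScpm => mpcmSmcpm   [S ::= m S m]
mpcmSmcpm => mpcmcmcpm   [S ::= c]

S => mSm => mpSpm => mpcScpm => mpcmSmcpm => mpcmcmcpm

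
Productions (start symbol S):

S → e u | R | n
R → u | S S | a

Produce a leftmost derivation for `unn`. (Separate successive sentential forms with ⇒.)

S ⇒ R ⇒ SS ⇒ RS ⇒ uS ⇒ uR ⇒ uSS ⇒ unS ⇒ unn

S ⇒ R   [S → R]
R ⇒ SS   [R → S S]
SS ⇒ RS   [S → R]
RS ⇒ uS   [R → u]
uS ⇒ uR   [S → R]
uR ⇒ uSS   [R → S S]
uSS ⇒ unS   [S → n]
unS ⇒ unn   [S → n]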